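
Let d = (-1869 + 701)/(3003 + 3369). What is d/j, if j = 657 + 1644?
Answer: -292/3665493 ≈ -7.9662e-5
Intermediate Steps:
j = 2301
d = -292/1593 (d = -1168/6372 = -1168*1/6372 = -292/1593 ≈ -0.18330)
d/j = -292/1593/2301 = -292/1593*1/2301 = -292/3665493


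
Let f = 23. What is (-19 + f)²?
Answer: 16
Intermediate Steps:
(-19 + f)² = (-19 + 23)² = 4² = 16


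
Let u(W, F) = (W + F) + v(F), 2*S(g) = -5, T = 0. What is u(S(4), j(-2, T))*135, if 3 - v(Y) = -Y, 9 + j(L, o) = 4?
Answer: -2565/2 ≈ -1282.5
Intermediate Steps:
j(L, o) = -5 (j(L, o) = -9 + 4 = -5)
v(Y) = 3 + Y (v(Y) = 3 - (-1)*Y = 3 + Y)
S(g) = -5/2 (S(g) = (1/2)*(-5) = -5/2)
u(W, F) = 3 + W + 2*F (u(W, F) = (W + F) + (3 + F) = (F + W) + (3 + F) = 3 + W + 2*F)
u(S(4), j(-2, T))*135 = (3 - 5/2 + 2*(-5))*135 = (3 - 5/2 - 10)*135 = -19/2*135 = -2565/2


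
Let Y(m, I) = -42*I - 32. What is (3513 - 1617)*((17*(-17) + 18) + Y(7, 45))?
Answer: -4157928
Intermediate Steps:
Y(m, I) = -32 - 42*I
(3513 - 1617)*((17*(-17) + 18) + Y(7, 45)) = (3513 - 1617)*((17*(-17) + 18) + (-32 - 42*45)) = 1896*((-289 + 18) + (-32 - 1890)) = 1896*(-271 - 1922) = 1896*(-2193) = -4157928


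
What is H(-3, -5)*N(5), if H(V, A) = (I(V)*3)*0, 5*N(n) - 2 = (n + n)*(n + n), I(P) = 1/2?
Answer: 0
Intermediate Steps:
I(P) = ½
N(n) = ⅖ + 4*n²/5 (N(n) = ⅖ + ((n + n)*(n + n))/5 = ⅖ + ((2*n)*(2*n))/5 = ⅖ + (4*n²)/5 = ⅖ + 4*n²/5)
H(V, A) = 0 (H(V, A) = ((½)*3)*0 = (3/2)*0 = 0)
H(-3, -5)*N(5) = 0*(⅖ + (⅘)*5²) = 0*(⅖ + (⅘)*25) = 0*(⅖ + 20) = 0*(102/5) = 0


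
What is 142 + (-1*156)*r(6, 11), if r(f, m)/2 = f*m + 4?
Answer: -21698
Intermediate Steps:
r(f, m) = 8 + 2*f*m (r(f, m) = 2*(f*m + 4) = 2*(4 + f*m) = 8 + 2*f*m)
142 + (-1*156)*r(6, 11) = 142 + (-1*156)*(8 + 2*6*11) = 142 - 156*(8 + 132) = 142 - 156*140 = 142 - 21840 = -21698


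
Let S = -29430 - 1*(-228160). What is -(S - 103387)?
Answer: -95343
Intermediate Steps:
S = 198730 (S = -29430 + 228160 = 198730)
-(S - 103387) = -(198730 - 103387) = -1*95343 = -95343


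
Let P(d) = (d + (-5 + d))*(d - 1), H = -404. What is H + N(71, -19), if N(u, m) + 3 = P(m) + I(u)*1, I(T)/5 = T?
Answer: 808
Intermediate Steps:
I(T) = 5*T
P(d) = (-1 + d)*(-5 + 2*d) (P(d) = (-5 + 2*d)*(-1 + d) = (-1 + d)*(-5 + 2*d))
N(u, m) = 2 - 7*m + 2*m² + 5*u (N(u, m) = -3 + ((5 - 7*m + 2*m²) + (5*u)*1) = -3 + ((5 - 7*m + 2*m²) + 5*u) = -3 + (5 - 7*m + 2*m² + 5*u) = 2 - 7*m + 2*m² + 5*u)
H + N(71, -19) = -404 + (2 - 7*(-19) + 2*(-19)² + 5*71) = -404 + (2 + 133 + 2*361 + 355) = -404 + (2 + 133 + 722 + 355) = -404 + 1212 = 808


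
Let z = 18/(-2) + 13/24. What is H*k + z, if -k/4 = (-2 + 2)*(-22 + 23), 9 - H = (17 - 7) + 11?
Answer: -203/24 ≈ -8.4583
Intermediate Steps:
H = -12 (H = 9 - ((17 - 7) + 11) = 9 - (10 + 11) = 9 - 1*21 = 9 - 21 = -12)
z = -203/24 (z = 18*(-1/2) + 13*(1/24) = -9 + 13/24 = -203/24 ≈ -8.4583)
k = 0 (k = -4*(-2 + 2)*(-22 + 23) = -0 = -4*0 = 0)
H*k + z = -12*0 - 203/24 = 0 - 203/24 = -203/24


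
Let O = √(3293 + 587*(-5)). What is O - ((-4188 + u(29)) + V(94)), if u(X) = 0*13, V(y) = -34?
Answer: 4222 + √358 ≈ 4240.9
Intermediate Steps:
u(X) = 0
O = √358 (O = √(3293 - 2935) = √358 ≈ 18.921)
O - ((-4188 + u(29)) + V(94)) = √358 - ((-4188 + 0) - 34) = √358 - (-4188 - 34) = √358 - 1*(-4222) = √358 + 4222 = 4222 + √358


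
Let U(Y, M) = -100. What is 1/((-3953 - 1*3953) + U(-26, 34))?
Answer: -1/8006 ≈ -0.00012491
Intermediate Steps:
1/((-3953 - 1*3953) + U(-26, 34)) = 1/((-3953 - 1*3953) - 100) = 1/((-3953 - 3953) - 100) = 1/(-7906 - 100) = 1/(-8006) = -1/8006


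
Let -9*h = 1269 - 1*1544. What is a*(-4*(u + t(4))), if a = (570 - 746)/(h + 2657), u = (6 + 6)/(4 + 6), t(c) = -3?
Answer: -14256/30235 ≈ -0.47151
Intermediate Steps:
h = 275/9 (h = -(1269 - 1*1544)/9 = -(1269 - 1544)/9 = -1/9*(-275) = 275/9 ≈ 30.556)
u = 6/5 (u = 12/10 = 12*(1/10) = 6/5 ≈ 1.2000)
a = -396/6047 (a = (570 - 746)/(275/9 + 2657) = -176/24188/9 = -176*9/24188 = -396/6047 ≈ -0.065487)
a*(-4*(u + t(4))) = -(-1584)*(6/5 - 3)/6047 = -(-1584)*(-9)/(6047*5) = -396/6047*36/5 = -14256/30235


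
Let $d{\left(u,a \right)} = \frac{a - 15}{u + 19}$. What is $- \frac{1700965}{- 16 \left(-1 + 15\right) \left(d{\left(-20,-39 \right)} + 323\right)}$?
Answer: $\frac{242995}{12064} \approx 20.142$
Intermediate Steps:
$d{\left(u,a \right)} = \frac{-15 + a}{19 + u}$
$- \frac{1700965}{- 16 \left(-1 + 15\right) \left(d{\left(-20,-39 \right)} + 323\right)} = - \frac{1700965}{- 16 \left(-1 + 15\right) \left(\frac{-15 - 39}{19 - 20} + 323\right)} = - \frac{1700965}{\left(-16\right) 14 \left(\frac{1}{-1} \left(-54\right) + 323\right)} = - \frac{1700965}{\left(-224\right) \left(\left(-1\right) \left(-54\right) + 323\right)} = - \frac{1700965}{\left(-224\right) \left(54 + 323\right)} = - \frac{1700965}{\left(-224\right) 377} = - \frac{1700965}{-84448} = \left(-1700965\right) \left(- \frac{1}{84448}\right) = \frac{242995}{12064}$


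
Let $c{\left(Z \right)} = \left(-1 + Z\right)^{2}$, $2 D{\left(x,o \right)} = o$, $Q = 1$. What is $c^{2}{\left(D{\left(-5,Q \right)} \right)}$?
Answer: $\frac{1}{16} \approx 0.0625$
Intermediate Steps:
$D{\left(x,o \right)} = \frac{o}{2}$
$c^{2}{\left(D{\left(-5,Q \right)} \right)} = \left(\left(-1 + \frac{1}{2} \cdot 1\right)^{2}\right)^{2} = \left(\left(-1 + \frac{1}{2}\right)^{2}\right)^{2} = \left(\left(- \frac{1}{2}\right)^{2}\right)^{2} = \left(\frac{1}{4}\right)^{2} = \frac{1}{16}$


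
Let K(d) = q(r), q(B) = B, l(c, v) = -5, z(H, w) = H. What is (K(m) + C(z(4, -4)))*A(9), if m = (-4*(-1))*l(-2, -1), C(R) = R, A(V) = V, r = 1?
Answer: 45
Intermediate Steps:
m = -20 (m = -4*(-1)*(-5) = 4*(-5) = -20)
K(d) = 1
(K(m) + C(z(4, -4)))*A(9) = (1 + 4)*9 = 5*9 = 45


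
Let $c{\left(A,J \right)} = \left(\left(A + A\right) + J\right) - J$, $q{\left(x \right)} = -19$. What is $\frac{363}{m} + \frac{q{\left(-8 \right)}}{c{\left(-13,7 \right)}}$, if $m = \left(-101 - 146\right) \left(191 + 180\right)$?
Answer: $\frac{133205}{183274} \approx 0.72681$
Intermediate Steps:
$c{\left(A,J \right)} = 2 A$ ($c{\left(A,J \right)} = \left(2 A + J\right) - J = \left(J + 2 A\right) - J = 2 A$)
$m = -91637$ ($m = \left(-247\right) 371 = -91637$)
$\frac{363}{m} + \frac{q{\left(-8 \right)}}{c{\left(-13,7 \right)}} = \frac{363}{-91637} - \frac{19}{2 \left(-13\right)} = 363 \left(- \frac{1}{91637}\right) - \frac{19}{-26} = - \frac{363}{91637} - - \frac{19}{26} = - \frac{363}{91637} + \frac{19}{26} = \frac{133205}{183274}$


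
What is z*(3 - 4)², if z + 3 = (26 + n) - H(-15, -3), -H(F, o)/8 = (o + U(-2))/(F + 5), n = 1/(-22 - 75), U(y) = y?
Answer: 2618/97 ≈ 26.990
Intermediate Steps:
n = -1/97 (n = 1/(-97) = -1/97 ≈ -0.010309)
H(F, o) = -8*(-2 + o)/(5 + F) (H(F, o) = -8*(o - 2)/(F + 5) = -8*(-2 + o)/(5 + F))
z = 2618/97 (z = -3 + ((26 - 1/97) - 8*(2 - 1*(-3))/(5 - 15)) = -3 + (2521/97 - 8*(2 + 3)/(-10)) = -3 + (2521/97 - 8*(-1)*5/10) = -3 + (2521/97 - 1*(-4)) = -3 + (2521/97 + 4) = -3 + 2909/97 = 2618/97 ≈ 26.990)
z*(3 - 4)² = 2618*(3 - 4)²/97 = (2618/97)*(-1)² = (2618/97)*1 = 2618/97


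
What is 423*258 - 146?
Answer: 108988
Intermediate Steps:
423*258 - 146 = 109134 - 146 = 108988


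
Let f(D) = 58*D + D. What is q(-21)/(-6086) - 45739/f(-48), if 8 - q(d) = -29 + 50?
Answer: 139202185/8617776 ≈ 16.153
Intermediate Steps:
f(D) = 59*D
q(d) = -13 (q(d) = 8 - (-29 + 50) = 8 - 1*21 = 8 - 21 = -13)
q(-21)/(-6086) - 45739/f(-48) = -13/(-6086) - 45739/(59*(-48)) = -13*(-1/6086) - 45739/(-2832) = 13/6086 - 45739*(-1/2832) = 13/6086 + 45739/2832 = 139202185/8617776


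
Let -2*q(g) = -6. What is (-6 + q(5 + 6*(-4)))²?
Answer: 9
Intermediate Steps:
q(g) = 3 (q(g) = -½*(-6) = 3)
(-6 + q(5 + 6*(-4)))² = (-6 + 3)² = (-3)² = 9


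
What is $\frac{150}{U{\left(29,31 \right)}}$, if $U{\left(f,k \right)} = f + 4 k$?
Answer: $\frac{50}{51} \approx 0.98039$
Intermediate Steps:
$\frac{150}{U{\left(29,31 \right)}} = \frac{150}{29 + 4 \cdot 31} = \frac{150}{29 + 124} = \frac{150}{153} = 150 \cdot \frac{1}{153} = \frac{50}{51}$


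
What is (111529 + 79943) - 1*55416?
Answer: 136056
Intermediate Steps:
(111529 + 79943) - 1*55416 = 191472 - 55416 = 136056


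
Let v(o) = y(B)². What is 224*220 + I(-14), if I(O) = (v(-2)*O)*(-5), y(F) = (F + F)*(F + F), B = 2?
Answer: 67200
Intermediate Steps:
y(F) = 4*F² (y(F) = (2*F)*(2*F) = 4*F²)
v(o) = 256 (v(o) = (4*2²)² = (4*4)² = 16² = 256)
I(O) = -1280*O (I(O) = (256*O)*(-5) = -1280*O)
224*220 + I(-14) = 224*220 - 1280*(-14) = 49280 + 17920 = 67200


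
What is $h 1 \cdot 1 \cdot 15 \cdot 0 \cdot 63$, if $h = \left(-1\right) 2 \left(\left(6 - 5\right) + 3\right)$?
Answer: $0$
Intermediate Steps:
$h = -8$ ($h = - 2 \left(1 + 3\right) = \left(-2\right) 4 = -8$)
$h 1 \cdot 1 \cdot 15 \cdot 0 \cdot 63 = \left(-8\right) 1 \cdot 1 \cdot 15 \cdot 0 \cdot 63 = \left(-8\right) 1 \cdot 0 \cdot 63 = \left(-8\right) 0 \cdot 63 = 0 \cdot 63 = 0$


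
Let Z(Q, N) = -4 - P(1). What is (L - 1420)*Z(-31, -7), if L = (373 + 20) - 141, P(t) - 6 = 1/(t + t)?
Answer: 12264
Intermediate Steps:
P(t) = 6 + 1/(2*t) (P(t) = 6 + 1/(t + t) = 6 + 1/(2*t))
L = 252 (L = 393 - 141 = 252)
Z(Q, N) = -21/2 (Z(Q, N) = -4 - (6 + (½)/1) = -4 - (6 + (½)*1) = -4 - (6 + ½) = -4 - 1*13/2 = -4 - 13/2 = -21/2)
(L - 1420)*Z(-31, -7) = (252 - 1420)*(-21/2) = -1168*(-21/2) = 12264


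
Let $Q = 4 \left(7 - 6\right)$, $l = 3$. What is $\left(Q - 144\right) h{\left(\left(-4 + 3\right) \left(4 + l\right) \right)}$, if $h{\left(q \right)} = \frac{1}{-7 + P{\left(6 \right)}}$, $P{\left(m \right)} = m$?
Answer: $140$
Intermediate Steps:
$h{\left(q \right)} = -1$ ($h{\left(q \right)} = \frac{1}{-7 + 6} = \frac{1}{-1} = -1$)
$Q = 4$ ($Q = 4 \cdot 1 = 4$)
$\left(Q - 144\right) h{\left(\left(-4 + 3\right) \left(4 + l\right) \right)} = \left(4 - 144\right) \left(-1\right) = \left(-140\right) \left(-1\right) = 140$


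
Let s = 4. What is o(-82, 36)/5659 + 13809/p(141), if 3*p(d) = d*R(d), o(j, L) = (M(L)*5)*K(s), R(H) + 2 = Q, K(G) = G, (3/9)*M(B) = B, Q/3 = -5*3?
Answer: -73373691/12500731 ≈ -5.8696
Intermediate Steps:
Q = -45 (Q = 3*(-5*3) = 3*(-15) = -45)
M(B) = 3*B
R(H) = -47 (R(H) = -2 - 45 = -47)
o(j, L) = 60*L (o(j, L) = ((3*L)*5)*4 = (15*L)*4 = 60*L)
p(d) = -47*d/3 (p(d) = (d*(-47))/3 = (-47*d)/3 = -47*d/3)
o(-82, 36)/5659 + 13809/p(141) = (60*36)/5659 + 13809/((-47/3*141)) = 2160*(1/5659) + 13809/(-2209) = 2160/5659 + 13809*(-1/2209) = 2160/5659 - 13809/2209 = -73373691/12500731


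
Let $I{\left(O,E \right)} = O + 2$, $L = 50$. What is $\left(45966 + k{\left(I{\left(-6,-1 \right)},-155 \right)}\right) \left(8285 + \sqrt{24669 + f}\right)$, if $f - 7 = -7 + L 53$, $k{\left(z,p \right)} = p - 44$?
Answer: $379179595 + 45767 \sqrt{27319} \approx 3.8674 \cdot 10^{8}$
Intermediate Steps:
$I{\left(O,E \right)} = 2 + O$
$k{\left(z,p \right)} = -44 + p$ ($k{\left(z,p \right)} = p - 44 = -44 + p$)
$f = 2650$ ($f = 7 + \left(-7 + 50 \cdot 53\right) = 7 + \left(-7 + 2650\right) = 7 + 2643 = 2650$)
$\left(45966 + k{\left(I{\left(-6,-1 \right)},-155 \right)}\right) \left(8285 + \sqrt{24669 + f}\right) = \left(45966 - 199\right) \left(8285 + \sqrt{24669 + 2650}\right) = \left(45966 - 199\right) \left(8285 + \sqrt{27319}\right) = 45767 \left(8285 + \sqrt{27319}\right) = 379179595 + 45767 \sqrt{27319}$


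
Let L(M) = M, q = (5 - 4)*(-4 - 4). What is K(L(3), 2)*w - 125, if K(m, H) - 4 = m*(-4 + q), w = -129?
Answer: 4003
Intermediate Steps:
q = -8 (q = 1*(-8) = -8)
K(m, H) = 4 - 12*m (K(m, H) = 4 + m*(-4 - 8) = 4 + m*(-12) = 4 - 12*m)
K(L(3), 2)*w - 125 = (4 - 12*3)*(-129) - 125 = (4 - 36)*(-129) - 125 = -32*(-129) - 125 = 4128 - 125 = 4003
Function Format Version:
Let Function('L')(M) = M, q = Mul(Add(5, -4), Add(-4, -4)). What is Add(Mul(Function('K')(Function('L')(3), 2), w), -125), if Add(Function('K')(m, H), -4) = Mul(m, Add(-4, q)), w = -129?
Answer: 4003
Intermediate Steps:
q = -8 (q = Mul(1, -8) = -8)
Function('K')(m, H) = Add(4, Mul(-12, m)) (Function('K')(m, H) = Add(4, Mul(m, Add(-4, -8))) = Add(4, Mul(m, -12)) = Add(4, Mul(-12, m)))
Add(Mul(Function('K')(Function('L')(3), 2), w), -125) = Add(Mul(Add(4, Mul(-12, 3)), -129), -125) = Add(Mul(Add(4, -36), -129), -125) = Add(Mul(-32, -129), -125) = Add(4128, -125) = 4003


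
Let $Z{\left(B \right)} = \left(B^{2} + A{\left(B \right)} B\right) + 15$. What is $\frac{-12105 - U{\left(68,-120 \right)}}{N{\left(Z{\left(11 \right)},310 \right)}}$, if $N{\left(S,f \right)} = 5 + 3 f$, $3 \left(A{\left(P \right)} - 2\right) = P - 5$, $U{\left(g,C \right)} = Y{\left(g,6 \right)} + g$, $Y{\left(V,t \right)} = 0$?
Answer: $- \frac{12173}{935} \approx -13.019$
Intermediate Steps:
$U{\left(g,C \right)} = g$ ($U{\left(g,C \right)} = 0 + g = g$)
$A{\left(P \right)} = \frac{1}{3} + \frac{P}{3}$ ($A{\left(P \right)} = 2 + \frac{P - 5}{3} = 2 + \frac{-5 + P}{3} = 2 + \left(- \frac{5}{3} + \frac{P}{3}\right) = \frac{1}{3} + \frac{P}{3}$)
$Z{\left(B \right)} = 15 + B^{2} + B \left(\frac{1}{3} + \frac{B}{3}\right)$ ($Z{\left(B \right)} = \left(B^{2} + \left(\frac{1}{3} + \frac{B}{3}\right) B\right) + 15 = \left(B^{2} + B \left(\frac{1}{3} + \frac{B}{3}\right)\right) + 15 = 15 + B^{2} + B \left(\frac{1}{3} + \frac{B}{3}\right)$)
$\frac{-12105 - U{\left(68,-120 \right)}}{N{\left(Z{\left(11 \right)},310 \right)}} = \frac{-12105 - 68}{5 + 3 \cdot 310} = \frac{-12105 - 68}{5 + 930} = - \frac{12173}{935}$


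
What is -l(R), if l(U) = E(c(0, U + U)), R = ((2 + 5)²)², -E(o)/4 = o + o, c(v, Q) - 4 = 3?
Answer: 56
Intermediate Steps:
c(v, Q) = 7 (c(v, Q) = 4 + 3 = 7)
E(o) = -8*o (E(o) = -4*(o + o) = -8*o)
R = 2401 (R = (7²)² = 49² = 2401)
l(U) = -56 (l(U) = -8*7 = -56)
-l(R) = -1*(-56) = 56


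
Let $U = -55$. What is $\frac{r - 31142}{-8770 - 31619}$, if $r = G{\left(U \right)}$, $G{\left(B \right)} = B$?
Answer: $\frac{10399}{13463} \approx 0.77241$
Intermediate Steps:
$r = -55$
$\frac{r - 31142}{-8770 - 31619} = \frac{-55 - 31142}{-8770 - 31619} = - \frac{31197}{-40389} = \left(-31197\right) \left(- \frac{1}{40389}\right) = \frac{10399}{13463}$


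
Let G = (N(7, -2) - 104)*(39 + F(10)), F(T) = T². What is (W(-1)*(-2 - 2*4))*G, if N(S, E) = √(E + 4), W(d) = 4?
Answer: 578240 - 5560*√2 ≈ 5.7038e+5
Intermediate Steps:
N(S, E) = √(4 + E)
G = -14456 + 139*√2 (G = (√(4 - 2) - 104)*(39 + 10²) = (√2 - 104)*(39 + 100) = (-104 + √2)*139 = -14456 + 139*√2 ≈ -14259.)
(W(-1)*(-2 - 2*4))*G = (4*(-2 - 2*4))*(-14456 + 139*√2) = (4*(-2 - 8))*(-14456 + 139*√2) = (4*(-10))*(-14456 + 139*√2) = -40*(-14456 + 139*√2) = 578240 - 5560*√2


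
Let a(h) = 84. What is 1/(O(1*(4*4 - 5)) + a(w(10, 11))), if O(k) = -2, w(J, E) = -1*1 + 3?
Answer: 1/82 ≈ 0.012195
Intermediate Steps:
w(J, E) = 2 (w(J, E) = -1 + 3 = 2)
1/(O(1*(4*4 - 5)) + a(w(10, 11))) = 1/(-2 + 84) = 1/82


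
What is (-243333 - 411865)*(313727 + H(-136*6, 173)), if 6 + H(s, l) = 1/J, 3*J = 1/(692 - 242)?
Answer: -206433889058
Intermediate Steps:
J = 1/1350 (J = 1/(3*(692 - 242)) = (⅓)/450 = (⅓)*(1/450) = 1/1350 ≈ 0.00074074)
H(s, l) = 1344 (H(s, l) = -6 + 1/(1/1350) = -6 + 1350 = 1344)
(-243333 - 411865)*(313727 + H(-136*6, 173)) = (-243333 - 411865)*(313727 + 1344) = -655198*315071 = -206433889058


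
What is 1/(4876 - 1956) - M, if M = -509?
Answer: 1486281/2920 ≈ 509.00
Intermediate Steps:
1/(4876 - 1956) - M = 1/(4876 - 1956) - 1*(-509) = 1/2920 + 509 = 1486281/2920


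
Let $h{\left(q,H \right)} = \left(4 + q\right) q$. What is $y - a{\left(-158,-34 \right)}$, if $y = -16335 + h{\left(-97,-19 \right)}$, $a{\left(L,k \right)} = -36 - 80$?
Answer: $-7198$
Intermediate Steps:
$h{\left(q,H \right)} = q \left(4 + q\right)$
$a{\left(L,k \right)} = -116$
$y = -7314$ ($y = -16335 - 97 \left(4 - 97\right) = -16335 - -9021 = -16335 + 9021 = -7314$)
$y - a{\left(-158,-34 \right)} = -7314 - -116 = -7314 + 116 = -7198$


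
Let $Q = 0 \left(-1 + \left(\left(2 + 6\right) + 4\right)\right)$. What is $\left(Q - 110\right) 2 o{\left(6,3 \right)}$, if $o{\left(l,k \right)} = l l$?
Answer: $-7920$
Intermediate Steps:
$o{\left(l,k \right)} = l^{2}$
$Q = 0$ ($Q = 0 \left(-1 + \left(8 + 4\right)\right) = 0 \left(-1 + 12\right) = 0 \cdot 11 = 0$)
$\left(Q - 110\right) 2 o{\left(6,3 \right)} = \left(0 - 110\right) 2 \cdot 6^{2} = - 110 \cdot 2 \cdot 36 = \left(-110\right) 72 = -7920$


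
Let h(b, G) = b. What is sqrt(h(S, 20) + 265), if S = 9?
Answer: sqrt(274) ≈ 16.553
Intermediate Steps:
sqrt(h(S, 20) + 265) = sqrt(9 + 265) = sqrt(274)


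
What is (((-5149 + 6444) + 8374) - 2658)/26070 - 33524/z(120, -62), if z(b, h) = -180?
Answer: 14587211/78210 ≈ 186.51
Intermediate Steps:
(((-5149 + 6444) + 8374) - 2658)/26070 - 33524/z(120, -62) = (((-5149 + 6444) + 8374) - 2658)/26070 - 33524/(-180) = ((1295 + 8374) - 2658)*(1/26070) - 33524*(-1/180) = (9669 - 2658)*(1/26070) + 8381/45 = 7011*(1/26070) + 8381/45 = 2337/8690 + 8381/45 = 14587211/78210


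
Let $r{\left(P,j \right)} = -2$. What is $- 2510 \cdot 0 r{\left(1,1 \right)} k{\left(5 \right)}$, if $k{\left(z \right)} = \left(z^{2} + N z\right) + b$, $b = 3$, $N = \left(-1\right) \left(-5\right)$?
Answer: $0$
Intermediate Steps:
$N = 5$
$k{\left(z \right)} = 3 + z^{2} + 5 z$ ($k{\left(z \right)} = \left(z^{2} + 5 z\right) + 3 = 3 + z^{2} + 5 z$)
$- 2510 \cdot 0 r{\left(1,1 \right)} k{\left(5 \right)} = - 2510 \cdot 0 \left(-2\right) \left(3 + 5^{2} + 5 \cdot 5\right) = - 2510 \cdot 0 \left(3 + 25 + 25\right) = - 2510 \cdot 0 \cdot 53 = \left(-2510\right) 0 = 0$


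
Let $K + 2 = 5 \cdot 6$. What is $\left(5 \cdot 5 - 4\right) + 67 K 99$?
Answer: $185745$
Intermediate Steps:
$K = 28$ ($K = -2 + 5 \cdot 6 = -2 + 30 = 28$)
$\left(5 \cdot 5 - 4\right) + 67 K 99 = \left(5 \cdot 5 - 4\right) + 67 \cdot 28 \cdot 99 = \left(25 - 4\right) + 1876 \cdot 99 = 21 + 185724 = 185745$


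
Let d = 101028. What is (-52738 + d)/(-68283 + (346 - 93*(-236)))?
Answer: -48290/45989 ≈ -1.0500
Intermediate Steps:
(-52738 + d)/(-68283 + (346 - 93*(-236))) = (-52738 + 101028)/(-68283 + (346 - 93*(-236))) = 48290/(-68283 + (346 + 21948)) = 48290/(-68283 + 22294) = 48290/(-45989) = 48290*(-1/45989) = -48290/45989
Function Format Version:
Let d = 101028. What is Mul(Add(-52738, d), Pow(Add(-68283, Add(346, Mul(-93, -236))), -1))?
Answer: Rational(-48290, 45989) ≈ -1.0500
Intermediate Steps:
Mul(Add(-52738, d), Pow(Add(-68283, Add(346, Mul(-93, -236))), -1)) = Mul(Add(-52738, 101028), Pow(Add(-68283, Add(346, Mul(-93, -236))), -1)) = Mul(48290, Pow(Add(-68283, Add(346, 21948)), -1)) = Mul(48290, Pow(Add(-68283, 22294), -1)) = Mul(48290, Pow(-45989, -1)) = Mul(48290, Rational(-1, 45989)) = Rational(-48290, 45989)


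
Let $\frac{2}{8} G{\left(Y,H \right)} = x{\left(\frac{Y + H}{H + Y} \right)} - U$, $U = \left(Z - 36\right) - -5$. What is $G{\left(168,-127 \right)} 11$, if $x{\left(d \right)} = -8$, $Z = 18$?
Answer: $220$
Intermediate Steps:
$U = -13$ ($U = \left(18 - 36\right) - -5 = -18 + 5 = -13$)
$G{\left(Y,H \right)} = 20$ ($G{\left(Y,H \right)} = 4 \left(-8 - -13\right) = 4 \left(-8 + 13\right) = 4 \cdot 5 = 20$)
$G{\left(168,-127 \right)} 11 = 20 \cdot 11 = 220$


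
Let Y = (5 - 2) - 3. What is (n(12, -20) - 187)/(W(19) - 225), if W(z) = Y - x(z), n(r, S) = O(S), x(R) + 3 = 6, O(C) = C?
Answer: 69/76 ≈ 0.90790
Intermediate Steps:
x(R) = 3 (x(R) = -3 + 6 = 3)
n(r, S) = S
Y = 0 (Y = 3 - 3 = 0)
W(z) = -3 (W(z) = 0 - 1*3 = 0 - 3 = -3)
(n(12, -20) - 187)/(W(19) - 225) = (-20 - 187)/(-3 - 225) = -207/(-228) = -207*(-1/228) = 69/76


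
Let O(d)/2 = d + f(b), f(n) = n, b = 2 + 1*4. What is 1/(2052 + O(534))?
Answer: 1/3132 ≈ 0.00031928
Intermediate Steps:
b = 6 (b = 2 + 4 = 6)
O(d) = 12 + 2*d (O(d) = 2*(d + 6) = 2*(6 + d) = 12 + 2*d)
1/(2052 + O(534)) = 1/(2052 + (12 + 2*534)) = 1/(2052 + (12 + 1068)) = 1/(2052 + 1080) = 1/3132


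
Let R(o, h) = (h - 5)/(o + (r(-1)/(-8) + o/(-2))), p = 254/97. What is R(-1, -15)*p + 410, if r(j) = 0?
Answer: 49930/97 ≈ 514.74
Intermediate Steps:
p = 254/97 (p = 254*(1/97) = 254/97 ≈ 2.6186)
R(o, h) = 2*(-5 + h)/o (R(o, h) = (h - 5)/(o + (0/(-8) + o/(-2))) = (-5 + h)/(o + (0*(-⅛) + o*(-½))) = (-5 + h)/(o + (0 - o/2)) = (-5 + h)/(o - o/2) = (-5 + h)/((o/2)) = (-5 + h)*(2/o) = 2*(-5 + h)/o)
R(-1, -15)*p + 410 = (2*(-5 - 15)/(-1))*(254/97) + 410 = (2*(-1)*(-20))*(254/97) + 410 = 40*(254/97) + 410 = 10160/97 + 410 = 49930/97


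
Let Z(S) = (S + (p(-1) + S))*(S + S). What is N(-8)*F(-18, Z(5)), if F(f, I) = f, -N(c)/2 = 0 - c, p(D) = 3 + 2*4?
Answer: 288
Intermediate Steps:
p(D) = 11 (p(D) = 3 + 8 = 11)
Z(S) = 2*S*(11 + 2*S) (Z(S) = (S + (11 + S))*(S + S) = (11 + 2*S)*(2*S) = 2*S*(11 + 2*S))
N(c) = 2*c (N(c) = -2*(0 - c) = -(-2)*c = 2*c)
N(-8)*F(-18, Z(5)) = (2*(-8))*(-18) = -16*(-18) = 288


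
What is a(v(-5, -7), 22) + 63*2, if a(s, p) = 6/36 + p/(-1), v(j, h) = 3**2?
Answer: 625/6 ≈ 104.17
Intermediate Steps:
v(j, h) = 9
a(s, p) = 1/6 - p (a(s, p) = 6*(1/36) + p*(-1) = 1/6 - p)
a(v(-5, -7), 22) + 63*2 = (1/6 - 1*22) + 63*2 = (1/6 - 22) + 126 = -131/6 + 126 = 625/6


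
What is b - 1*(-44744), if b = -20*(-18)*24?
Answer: 53384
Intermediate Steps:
b = 8640 (b = 360*24 = 8640)
b - 1*(-44744) = 8640 - 1*(-44744) = 8640 + 44744 = 53384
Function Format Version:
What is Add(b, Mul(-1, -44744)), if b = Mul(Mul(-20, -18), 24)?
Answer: 53384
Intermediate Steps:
b = 8640 (b = Mul(360, 24) = 8640)
Add(b, Mul(-1, -44744)) = Add(8640, Mul(-1, -44744)) = Add(8640, 44744) = 53384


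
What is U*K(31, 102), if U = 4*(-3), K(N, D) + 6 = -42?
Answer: 576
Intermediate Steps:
K(N, D) = -48 (K(N, D) = -6 - 42 = -48)
U = -12
U*K(31, 102) = -12*(-48) = 576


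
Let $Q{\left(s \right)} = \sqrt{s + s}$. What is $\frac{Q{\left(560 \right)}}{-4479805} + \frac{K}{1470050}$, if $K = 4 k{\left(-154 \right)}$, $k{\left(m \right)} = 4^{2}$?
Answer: $\frac{32}{735025} - \frac{4 \sqrt{70}}{4479805} \approx 3.6065 \cdot 10^{-5}$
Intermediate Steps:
$k{\left(m \right)} = 16$
$K = 64$ ($K = 4 \cdot 16 = 64$)
$Q{\left(s \right)} = \sqrt{2} \sqrt{s}$ ($Q{\left(s \right)} = \sqrt{2 s} = \sqrt{2} \sqrt{s}$)
$\frac{Q{\left(560 \right)}}{-4479805} + \frac{K}{1470050} = \frac{\sqrt{2} \sqrt{560}}{-4479805} + \frac{64}{1470050} = \sqrt{2} \cdot 4 \sqrt{35} \left(- \frac{1}{4479805}\right) + 64 \cdot \frac{1}{1470050} = 4 \sqrt{70} \left(- \frac{1}{4479805}\right) + \frac{32}{735025} = - \frac{4 \sqrt{70}}{4479805} + \frac{32}{735025} = \frac{32}{735025} - \frac{4 \sqrt{70}}{4479805}$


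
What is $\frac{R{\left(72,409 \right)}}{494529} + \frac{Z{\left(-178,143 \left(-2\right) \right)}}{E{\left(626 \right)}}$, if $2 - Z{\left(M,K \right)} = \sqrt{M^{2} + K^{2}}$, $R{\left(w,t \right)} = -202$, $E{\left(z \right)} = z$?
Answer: $\frac{431303}{154787577} - \frac{\sqrt{28370}}{313} \approx -0.53534$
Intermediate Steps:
$Z{\left(M,K \right)} = 2 - \sqrt{K^{2} + M^{2}}$ ($Z{\left(M,K \right)} = 2 - \sqrt{M^{2} + K^{2}} = 2 - \sqrt{K^{2} + M^{2}}$)
$\frac{R{\left(72,409 \right)}}{494529} + \frac{Z{\left(-178,143 \left(-2\right) \right)}}{E{\left(626 \right)}} = - \frac{202}{494529} + \frac{2 - \sqrt{\left(143 \left(-2\right)\right)^{2} + \left(-178\right)^{2}}}{626} = \left(-202\right) \frac{1}{494529} + \left(2 - \sqrt{\left(-286\right)^{2} + 31684}\right) \frac{1}{626} = - \frac{202}{494529} + \left(2 - \sqrt{81796 + 31684}\right) \frac{1}{626} = - \frac{202}{494529} + \left(2 - \sqrt{113480}\right) \frac{1}{626} = - \frac{202}{494529} + \left(2 - 2 \sqrt{28370}\right) \frac{1}{626} = - \frac{202}{494529} + \left(\frac{1}{313} - \frac{\sqrt{28370}}{313}\right) = \frac{431303}{154787577} - \frac{\sqrt{28370}}{313}$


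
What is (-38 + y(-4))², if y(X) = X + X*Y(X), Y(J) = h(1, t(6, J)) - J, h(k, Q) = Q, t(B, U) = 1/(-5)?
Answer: 81796/25 ≈ 3271.8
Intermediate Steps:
t(B, U) = -⅕
Y(J) = -⅕ - J
y(X) = X + X*(-⅕ - X)
(-38 + y(-4))² = (-38 + (⅕)*(-4)*(4 - 5*(-4)))² = (-38 + (⅕)*(-4)*(4 + 20))² = (-38 + (⅕)*(-4)*24)² = (-38 - 96/5)² = (-286/5)² = 81796/25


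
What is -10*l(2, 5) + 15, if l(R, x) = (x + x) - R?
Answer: -65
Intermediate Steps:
l(R, x) = -R + 2*x (l(R, x) = 2*x - R = -R + 2*x)
-10*l(2, 5) + 15 = -10*(-1*2 + 2*5) + 15 = -10*(-2 + 10) + 15 = -10*8 + 15 = -80 + 15 = -65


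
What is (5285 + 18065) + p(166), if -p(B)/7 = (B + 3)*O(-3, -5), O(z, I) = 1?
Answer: 22167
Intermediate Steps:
p(B) = -21 - 7*B (p(B) = -7*(B + 3) = -7*(3 + B) = -21 - 7*B)
(5285 + 18065) + p(166) = (5285 + 18065) + (-21 - 7*166) = 23350 + (-21 - 1162) = 23350 - 1183 = 22167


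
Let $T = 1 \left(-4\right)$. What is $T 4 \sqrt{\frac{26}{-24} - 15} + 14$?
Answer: $14 - \frac{8 i \sqrt{579}}{3} \approx 14.0 - 64.167 i$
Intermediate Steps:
$T = -4$
$T 4 \sqrt{\frac{26}{-24} - 15} + 14 = \left(-4\right) 4 \sqrt{\frac{26}{-24} - 15} + 14 = - 16 \sqrt{26 \left(- \frac{1}{24}\right) - 15} + 14 = - 16 \sqrt{- \frac{13}{12} - 15} + 14 = - 16 \sqrt{- \frac{193}{12}} + 14 = - 16 \frac{i \sqrt{579}}{6} + 14 = - \frac{8 i \sqrt{579}}{3} + 14 = 14 - \frac{8 i \sqrt{579}}{3}$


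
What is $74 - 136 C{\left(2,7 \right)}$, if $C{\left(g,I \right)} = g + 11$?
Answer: $-1694$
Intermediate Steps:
$C{\left(g,I \right)} = 11 + g$
$74 - 136 C{\left(2,7 \right)} = 74 - 136 \left(11 + 2\right) = 74 - 1768 = -1694$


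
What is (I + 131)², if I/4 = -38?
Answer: 441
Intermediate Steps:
I = -152 (I = 4*(-38) = -152)
(I + 131)² = (-152 + 131)² = (-21)² = 441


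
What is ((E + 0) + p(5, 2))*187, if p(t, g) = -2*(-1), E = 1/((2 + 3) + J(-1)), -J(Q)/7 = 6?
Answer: 13651/37 ≈ 368.95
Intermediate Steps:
J(Q) = -42 (J(Q) = -7*6 = -42)
E = -1/37 (E = 1/((2 + 3) - 42) = 1/(5 - 42) = 1/(-37) = -1/37 ≈ -0.027027)
p(t, g) = 2
((E + 0) + p(5, 2))*187 = ((-1/37 + 0) + 2)*187 = (-1/37 + 2)*187 = (73/37)*187 = 13651/37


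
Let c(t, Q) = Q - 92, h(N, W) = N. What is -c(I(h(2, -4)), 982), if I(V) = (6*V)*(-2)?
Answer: -890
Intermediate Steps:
I(V) = -12*V
c(t, Q) = -92 + Q
-c(I(h(2, -4)), 982) = -(-92 + 982) = -1*890 = -890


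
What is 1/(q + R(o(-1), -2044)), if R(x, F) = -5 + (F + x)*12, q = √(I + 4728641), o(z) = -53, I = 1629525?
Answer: -25169/627120395 - √6358166/627120395 ≈ -4.4155e-5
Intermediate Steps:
q = √6358166 (q = √(1629525 + 4728641) = √6358166 ≈ 2521.5)
R(x, F) = -5 + 12*F + 12*x (R(x, F) = -5 + (12*F + 12*x) = -5 + 12*F + 12*x)
1/(q + R(o(-1), -2044)) = 1/(√6358166 + (-5 + 12*(-2044) + 12*(-53))) = 1/(√6358166 + (-5 - 24528 - 636)) = 1/(√6358166 - 25169) = 1/(-25169 + √6358166)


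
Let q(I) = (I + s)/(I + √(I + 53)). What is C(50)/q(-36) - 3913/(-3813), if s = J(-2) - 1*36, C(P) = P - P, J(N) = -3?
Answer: 3913/3813 ≈ 1.0262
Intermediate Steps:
C(P) = 0
s = -39 (s = -3 - 1*36 = -3 - 36 = -39)
q(I) = (-39 + I)/(I + √(53 + I)) (q(I) = (I - 39)/(I + √(I + 53)) = (-39 + I)/(I + √(53 + I)))
C(50)/q(-36) - 3913/(-3813) = 0/(((-39 - 36)/(-36 + √(53 - 36)))) - 3913/(-3813) = 0/((-75/(-36 + √17))) - 3913*(-1/3813) = 0/((-75/(-36 + √17))) + 3913/3813 = 0*(12/25 - √17/75) + 3913/3813 = 0 + 3913/3813 = 3913/3813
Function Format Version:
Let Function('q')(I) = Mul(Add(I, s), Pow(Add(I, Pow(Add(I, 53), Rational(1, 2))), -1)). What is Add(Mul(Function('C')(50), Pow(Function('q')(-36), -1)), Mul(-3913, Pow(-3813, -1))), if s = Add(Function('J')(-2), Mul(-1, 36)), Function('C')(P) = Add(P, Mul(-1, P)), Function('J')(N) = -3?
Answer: Rational(3913, 3813) ≈ 1.0262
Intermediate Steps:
Function('C')(P) = 0
s = -39 (s = Add(-3, Mul(-1, 36)) = Add(-3, -36) = -39)
Function('q')(I) = Mul(Pow(Add(I, Pow(Add(53, I), Rational(1, 2))), -1), Add(-39, I)) (Function('q')(I) = Mul(Add(I, -39), Pow(Add(I, Pow(Add(I, 53), Rational(1, 2))), -1)) = Mul(Add(-39, I), Pow(Add(I, Pow(Add(53, I), Rational(1, 2))), -1)) = Mul(Pow(Add(I, Pow(Add(53, I), Rational(1, 2))), -1), Add(-39, I)))
Add(Mul(Function('C')(50), Pow(Function('q')(-36), -1)), Mul(-3913, Pow(-3813, -1))) = Add(Mul(0, Pow(Mul(Pow(Add(-36, Pow(Add(53, -36), Rational(1, 2))), -1), Add(-39, -36)), -1)), Mul(-3913, Pow(-3813, -1))) = Add(Mul(0, Pow(Mul(Pow(Add(-36, Pow(17, Rational(1, 2))), -1), -75), -1)), Mul(-3913, Rational(-1, 3813))) = Add(Mul(0, Pow(Mul(-75, Pow(Add(-36, Pow(17, Rational(1, 2))), -1)), -1)), Rational(3913, 3813)) = Add(Mul(0, Add(Rational(12, 25), Mul(Rational(-1, 75), Pow(17, Rational(1, 2))))), Rational(3913, 3813)) = Add(0, Rational(3913, 3813)) = Rational(3913, 3813)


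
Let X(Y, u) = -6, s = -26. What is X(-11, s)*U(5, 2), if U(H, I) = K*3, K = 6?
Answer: -108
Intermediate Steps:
U(H, I) = 18 (U(H, I) = 6*3 = 18)
X(-11, s)*U(5, 2) = -6*18 = -108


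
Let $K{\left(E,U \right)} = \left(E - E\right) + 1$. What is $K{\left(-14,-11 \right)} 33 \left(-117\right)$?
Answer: $-3861$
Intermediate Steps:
$K{\left(E,U \right)} = 1$ ($K{\left(E,U \right)} = 0 + 1 = 1$)
$K{\left(-14,-11 \right)} 33 \left(-117\right) = 1 \cdot 33 \left(-117\right) = 33 \left(-117\right) = -3861$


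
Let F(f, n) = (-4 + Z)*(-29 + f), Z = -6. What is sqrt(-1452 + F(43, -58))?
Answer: 2*I*sqrt(398) ≈ 39.9*I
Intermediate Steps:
F(f, n) = 290 - 10*f (F(f, n) = (-4 - 6)*(-29 + f) = -10*(-29 + f) = 290 - 10*f)
sqrt(-1452 + F(43, -58)) = sqrt(-1452 + (290 - 10*43)) = sqrt(-1452 + (290 - 430)) = sqrt(-1452 - 140) = sqrt(-1592) = 2*I*sqrt(398)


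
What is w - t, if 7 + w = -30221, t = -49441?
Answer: 19213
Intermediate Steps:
w = -30228 (w = -7 - 30221 = -30228)
w - t = -30228 - 1*(-49441) = -30228 + 49441 = 19213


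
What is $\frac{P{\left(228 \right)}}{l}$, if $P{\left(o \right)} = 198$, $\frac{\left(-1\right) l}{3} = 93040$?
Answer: $- \frac{33}{46520} \approx -0.00070937$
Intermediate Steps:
$l = -279120$ ($l = \left(-3\right) 93040 = -279120$)
$\frac{P{\left(228 \right)}}{l} = \frac{198}{-279120} = 198 \left(- \frac{1}{279120}\right) = - \frac{33}{46520}$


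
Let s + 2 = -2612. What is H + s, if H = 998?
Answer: -1616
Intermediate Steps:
s = -2614 (s = -2 - 2612 = -2614)
H + s = 998 - 2614 = -1616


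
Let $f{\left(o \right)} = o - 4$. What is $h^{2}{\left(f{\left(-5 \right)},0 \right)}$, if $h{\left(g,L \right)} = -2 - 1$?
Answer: $9$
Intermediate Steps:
$f{\left(o \right)} = -4 + o$
$h{\left(g,L \right)} = -3$
$h^{2}{\left(f{\left(-5 \right)},0 \right)} = \left(-3\right)^{2} = 9$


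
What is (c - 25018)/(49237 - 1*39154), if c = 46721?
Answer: 21703/10083 ≈ 2.1524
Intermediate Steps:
(c - 25018)/(49237 - 1*39154) = (46721 - 25018)/(49237 - 1*39154) = 21703/(49237 - 39154) = 21703/10083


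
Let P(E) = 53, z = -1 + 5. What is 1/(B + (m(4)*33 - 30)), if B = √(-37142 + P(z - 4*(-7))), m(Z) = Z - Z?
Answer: -10/12663 - I*√4121/12663 ≈ -0.0007897 - 0.0050695*I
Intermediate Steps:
z = 4
m(Z) = 0
B = 3*I*√4121 (B = √(-37142 + 53) = √(-37089) = 3*I*√4121 ≈ 192.58*I)
1/(B + (m(4)*33 - 30)) = 1/(3*I*√4121 + (0*33 - 30)) = 1/(3*I*√4121 + (0 - 30)) = 1/(3*I*√4121 - 30) = 1/(-30 + 3*I*√4121)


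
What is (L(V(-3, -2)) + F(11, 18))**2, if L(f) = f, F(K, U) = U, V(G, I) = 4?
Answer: 484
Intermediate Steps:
(L(V(-3, -2)) + F(11, 18))**2 = (4 + 18)**2 = 22**2 = 484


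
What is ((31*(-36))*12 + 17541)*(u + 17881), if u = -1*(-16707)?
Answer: 143505612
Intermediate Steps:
u = 16707
((31*(-36))*12 + 17541)*(u + 17881) = ((31*(-36))*12 + 17541)*(16707 + 17881) = (-1116*12 + 17541)*34588 = (-13392 + 17541)*34588 = 4149*34588 = 143505612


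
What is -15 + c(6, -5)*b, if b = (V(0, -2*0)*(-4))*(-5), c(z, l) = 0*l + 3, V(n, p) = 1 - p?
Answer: 45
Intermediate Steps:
c(z, l) = 3 (c(z, l) = 0 + 3 = 3)
b = 20 (b = ((1 - (-2)*0)*(-4))*(-5) = ((1 - 1*0)*(-4))*(-5) = ((1 + 0)*(-4))*(-5) = (1*(-4))*(-5) = -4*(-5) = 20)
-15 + c(6, -5)*b = -15 + 3*20 = -15 + 60 = 45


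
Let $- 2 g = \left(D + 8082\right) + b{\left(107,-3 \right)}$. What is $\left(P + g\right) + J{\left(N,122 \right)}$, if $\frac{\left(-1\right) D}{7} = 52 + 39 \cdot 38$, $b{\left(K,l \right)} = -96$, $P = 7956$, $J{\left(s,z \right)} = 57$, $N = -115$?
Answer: $9389$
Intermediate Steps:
$D = -10738$ ($D = - 7 \left(52 + 39 \cdot 38\right) = - 7 \left(52 + 1482\right) = \left(-7\right) 1534 = -10738$)
$g = 1376$ ($g = - \frac{\left(-10738 + 8082\right) - 96}{2} = - \frac{-2656 - 96}{2} = \left(- \frac{1}{2}\right) \left(-2752\right) = 1376$)
$\left(P + g\right) + J{\left(N,122 \right)} = \left(7956 + 1376\right) + 57 = 9332 + 57 = 9389$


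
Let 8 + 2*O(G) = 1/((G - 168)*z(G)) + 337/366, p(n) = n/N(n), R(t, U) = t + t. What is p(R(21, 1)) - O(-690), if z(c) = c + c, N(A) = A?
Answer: 655760759/144452880 ≈ 4.5396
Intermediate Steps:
R(t, U) = 2*t
p(n) = 1 (p(n) = n/n = 1)
z(c) = 2*c
O(G) = -2591/732 + 1/(4*G*(-168 + G)) (O(G) = -4 + (1/((G - 168)*((2*G))) + 337/366)/2 = -4 + ((1/(2*G))/(-168 + G) + 337*(1/366))/2 = -4 + (1/(2*G*(-168 + G)) + 337/366)/2 = -4 + (337/366 + 1/(2*G*(-168 + G)))/2 = -4 + (337/732 + 1/(4*G*(-168 + G))) = -2591/732 + 1/(4*G*(-168 + G)))
p(R(21, 1)) - O(-690) = 1 - (183 - 2591*(-690)² + 435288*(-690))/(732*(-690)*(-168 - 690)) = 1 - (-1)*(183 - 2591*476100 - 300348720)/(732*690*(-858)) = 1 - (-1)*(-1)*(183 - 1233575100 - 300348720)/(732*690*858) = 1 - (-1)*(-1)*(-1533923637)/(732*690*858) = 1 - 1*(-511307879/144452880) = 1 + 511307879/144452880 = 655760759/144452880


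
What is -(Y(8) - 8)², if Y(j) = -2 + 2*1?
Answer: -64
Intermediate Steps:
Y(j) = 0 (Y(j) = -2 + 2 = 0)
-(Y(8) - 8)² = -(0 - 8)² = -1*(-8)² = -1*64 = -64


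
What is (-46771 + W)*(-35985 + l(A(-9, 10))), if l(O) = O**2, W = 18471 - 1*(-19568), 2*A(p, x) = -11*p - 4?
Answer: 294519445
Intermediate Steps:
A(p, x) = -2 - 11*p/2 (A(p, x) = (-11*p - 4)/2 = (-4 - 11*p)/2 = -2 - 11*p/2)
W = 38039 (W = 18471 + 19568 = 38039)
(-46771 + W)*(-35985 + l(A(-9, 10))) = (-46771 + 38039)*(-35985 + (-2 - 11/2*(-9))**2) = -8732*(-35985 + (-2 + 99/2)**2) = -8732*(-35985 + (95/2)**2) = -8732*(-35985 + 9025/4) = -8732*(-134915/4) = 294519445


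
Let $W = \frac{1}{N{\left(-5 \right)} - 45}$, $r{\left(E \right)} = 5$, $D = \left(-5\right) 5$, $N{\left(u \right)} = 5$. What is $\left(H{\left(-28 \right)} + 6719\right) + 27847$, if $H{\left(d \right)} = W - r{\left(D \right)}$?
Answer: $\frac{1382439}{40} \approx 34561.0$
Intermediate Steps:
$D = -25$
$W = - \frac{1}{40}$ ($W = \frac{1}{5 - 45} = \frac{1}{-40} = - \frac{1}{40} \approx -0.025$)
$H{\left(d \right)} = - \frac{201}{40}$ ($H{\left(d \right)} = - \frac{1}{40} - 5 = - \frac{201}{40}$)
$\left(H{\left(-28 \right)} + 6719\right) + 27847 = \left(- \frac{201}{40} + 6719\right) + 27847 = \frac{268559}{40} + 27847 = \frac{1382439}{40}$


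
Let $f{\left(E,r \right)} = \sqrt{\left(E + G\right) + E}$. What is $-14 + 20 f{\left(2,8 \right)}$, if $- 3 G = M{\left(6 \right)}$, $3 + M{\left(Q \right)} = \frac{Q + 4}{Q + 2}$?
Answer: $-14 + \frac{10 \sqrt{165}}{3} \approx 28.817$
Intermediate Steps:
$M{\left(Q \right)} = -3 + \frac{4 + Q}{2 + Q}$ ($M{\left(Q \right)} = -3 + \frac{Q + 4}{Q + 2} = -3 + \frac{4 + Q}{2 + Q}$)
$G = \frac{7}{12}$ ($G = - \frac{2 \frac{1}{2 + 6} \left(-1 - 6\right)}{3} = - \frac{2 \cdot \frac{1}{8} \left(-1 - 6\right)}{3} = - \frac{2 \cdot \frac{1}{8} \left(-7\right)}{3} = \left(- \frac{1}{3}\right) \left(- \frac{7}{4}\right) = \frac{7}{12} \approx 0.58333$)
$f{\left(E,r \right)} = \sqrt{\frac{7}{12} + 2 E}$ ($f{\left(E,r \right)} = \sqrt{\left(E + \frac{7}{12}\right) + E} = \sqrt{\left(\frac{7}{12} + E\right) + E} = \sqrt{\frac{7}{12} + 2 E}$)
$-14 + 20 f{\left(2,8 \right)} = -14 + 20 \frac{\sqrt{21 + 72 \cdot 2}}{6} = -14 + 20 \frac{\sqrt{21 + 144}}{6} = -14 + 20 \frac{\sqrt{165}}{6} = -14 + \frac{10 \sqrt{165}}{3}$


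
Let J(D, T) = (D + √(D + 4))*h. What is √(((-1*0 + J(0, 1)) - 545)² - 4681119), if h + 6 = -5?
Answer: 11*I*√36030 ≈ 2088.0*I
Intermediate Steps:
h = -11 (h = -6 - 5 = -11)
J(D, T) = -11*D - 11*√(4 + D) (J(D, T) = (D + √(D + 4))*(-11) = (D + √(4 + D))*(-11) = -11*D - 11*√(4 + D))
√(((-1*0 + J(0, 1)) - 545)² - 4681119) = √(((-1*0 + (-11*0 - 11*√(4 + 0))) - 545)² - 4681119) = √(((0 + (0 - 11*√4)) - 545)² - 4681119) = √(((0 + (0 - 11*2)) - 545)² - 4681119) = √(((0 + (0 - 22)) - 545)² - 4681119) = √(((0 - 22) - 545)² - 4681119) = √((-22 - 545)² - 4681119) = √((-567)² - 4681119) = √(321489 - 4681119) = √(-4359630) = 11*I*√36030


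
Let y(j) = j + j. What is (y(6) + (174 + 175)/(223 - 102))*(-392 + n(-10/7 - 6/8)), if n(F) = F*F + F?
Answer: -549872315/94864 ≈ -5796.4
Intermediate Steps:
n(F) = F + F**2 (n(F) = F**2 + F = F + F**2)
y(j) = 2*j
(y(6) + (174 + 175)/(223 - 102))*(-392 + n(-10/7 - 6/8)) = (2*6 + (174 + 175)/(223 - 102))*(-392 + (-10/7 - 6/8)*(1 + (-10/7 - 6/8))) = (12 + 349/121)*(-392 + (-10*1/7 - 6*1/8)*(1 + (-10*1/7 - 6*1/8))) = (12 + 349*(1/121))*(-392 + (-10/7 - 3/4)*(1 + (-10/7 - 3/4))) = (12 + 349/121)*(-392 - 61*(1 - 61/28)/28) = 1801*(-392 - 61/28*(-33/28))/121 = 1801*(-392 + 2013/784)/121 = (1801/121)*(-305315/784) = -549872315/94864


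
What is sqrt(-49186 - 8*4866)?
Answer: I*sqrt(88114) ≈ 296.84*I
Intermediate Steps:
sqrt(-49186 - 8*4866) = sqrt(-49186 - 38928) = sqrt(-88114) = I*sqrt(88114)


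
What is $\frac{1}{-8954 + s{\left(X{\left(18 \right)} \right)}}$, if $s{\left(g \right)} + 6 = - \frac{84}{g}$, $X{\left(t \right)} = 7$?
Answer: $- \frac{1}{8972} \approx -0.00011146$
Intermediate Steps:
$s{\left(g \right)} = -6 - \frac{84}{g}$
$\frac{1}{-8954 + s{\left(X{\left(18 \right)} \right)}} = \frac{1}{-8954 - \left(6 + \frac{84}{7}\right)} = \frac{1}{-8954 - 18} = \frac{1}{-8972} = - \frac{1}{8972}$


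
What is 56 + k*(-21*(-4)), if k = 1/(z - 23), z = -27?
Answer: 1358/25 ≈ 54.320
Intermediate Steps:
k = -1/50 (k = 1/(-27 - 23) = 1/(-50) = -1/50 ≈ -0.020000)
56 + k*(-21*(-4)) = 56 - (-21)*(-4)/50 = 56 - 1/50*84 = 56 - 42/25 = 1358/25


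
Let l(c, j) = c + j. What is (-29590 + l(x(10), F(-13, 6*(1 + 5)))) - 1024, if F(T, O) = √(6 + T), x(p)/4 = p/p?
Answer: -30610 + I*√7 ≈ -30610.0 + 2.6458*I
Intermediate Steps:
x(p) = 4 (x(p) = 4*(p/p) = 4*1 = 4)
(-29590 + l(x(10), F(-13, 6*(1 + 5)))) - 1024 = (-29590 + (4 + √(6 - 13))) - 1024 = (-29590 + (4 + √(-7))) - 1024 = (-29590 + (4 + I*√7)) - 1024 = (-29586 + I*√7) - 1024 = -30610 + I*√7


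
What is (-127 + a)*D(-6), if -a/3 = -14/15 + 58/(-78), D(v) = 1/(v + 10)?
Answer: -1982/65 ≈ -30.492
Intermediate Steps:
D(v) = 1/(10 + v)
a = 327/65 (a = -3*(-14/15 + 58/(-78)) = -3*(-14*1/15 + 58*(-1/78)) = -3*(-14/15 - 29/39) = -3*(-109/65) = 327/65 ≈ 5.0308)
(-127 + a)*D(-6) = (-127 + 327/65)/(10 - 6) = -7928/65/4 = -7928/65*¼ = -1982/65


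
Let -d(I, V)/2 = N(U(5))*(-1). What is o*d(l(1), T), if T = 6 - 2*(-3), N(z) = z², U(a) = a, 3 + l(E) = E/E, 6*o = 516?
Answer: 4300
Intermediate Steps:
o = 86 (o = (⅙)*516 = 86)
l(E) = -2 (l(E) = -3 + E/E = -3 + 1 = -2)
T = 12 (T = 6 + 6 = 12)
d(I, V) = 50 (d(I, V) = -2*5²*(-1) = -50*(-1) = -2*(-25) = 50)
o*d(l(1), T) = 86*50 = 4300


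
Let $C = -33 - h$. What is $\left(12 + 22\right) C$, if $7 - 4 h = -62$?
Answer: $- \frac{3417}{2} \approx -1708.5$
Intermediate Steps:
$h = \frac{69}{4}$ ($h = \frac{7}{4} - - \frac{31}{2} = \frac{7}{4} + \frac{31}{2} = \frac{69}{4} \approx 17.25$)
$C = - \frac{201}{4}$ ($C = -33 - \frac{69}{4} = - \frac{201}{4} \approx -50.25$)
$\left(12 + 22\right) C = \left(12 + 22\right) \left(- \frac{201}{4}\right) = 34 \left(- \frac{201}{4}\right) = - \frac{3417}{2}$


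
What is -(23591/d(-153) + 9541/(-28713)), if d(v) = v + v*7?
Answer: 13510717/689112 ≈ 19.606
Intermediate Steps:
d(v) = 8*v (d(v) = v + 7*v = 8*v)
-(23591/d(-153) + 9541/(-28713)) = -(23591/((8*(-153))) + 9541/(-28713)) = -(23591/(-1224) + 9541*(-1/28713)) = -(23591*(-1/1224) - 9541/28713) = -(-23591/1224 - 9541/28713) = -1*(-13510717/689112) = 13510717/689112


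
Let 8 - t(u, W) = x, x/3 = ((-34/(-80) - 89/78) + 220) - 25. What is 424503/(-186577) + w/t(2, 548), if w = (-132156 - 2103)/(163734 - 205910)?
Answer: -223537289077321/98010269814104 ≈ -2.2808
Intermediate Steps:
w = 134259/42176 (w = -134259/(-42176) = -134259*(-1/42176) = 134259/42176 ≈ 3.1833)
x = 303083/520 (x = 3*(((-34/(-80) - 89/78) + 220) - 25) = 3*(((-34*(-1/80) - 89*1/78) + 220) - 25) = 3*(((17/40 - 89/78) + 220) - 25) = 3*((-1117/1560 + 220) - 25) = 3*(342083/1560 - 25) = 3*(303083/1560) = 303083/520 ≈ 582.85)
t(u, W) = -298923/520 (t(u, W) = 8 - 1*303083/520 = 8 - 303083/520 = -298923/520)
424503/(-186577) + w/t(2, 548) = 424503/(-186577) + 134259/(42176*(-298923/520)) = 424503*(-1/186577) + (134259/42176)*(-520/298923) = -424503/186577 - 2908945/525307352 = -223537289077321/98010269814104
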